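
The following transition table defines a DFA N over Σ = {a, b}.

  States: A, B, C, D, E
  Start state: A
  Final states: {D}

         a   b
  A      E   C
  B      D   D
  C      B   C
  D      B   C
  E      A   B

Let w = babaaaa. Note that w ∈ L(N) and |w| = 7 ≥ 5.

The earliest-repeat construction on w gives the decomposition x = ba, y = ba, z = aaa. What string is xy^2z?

xy^2z = ba·ba·ba·aaa = bababaaaa.
Reading y = ba takes N from B back to B, so after x·y·y the machine is still in B, and z then leads to the accepting state D. Hence bababaaaa ∈ L(N).

bababaaaa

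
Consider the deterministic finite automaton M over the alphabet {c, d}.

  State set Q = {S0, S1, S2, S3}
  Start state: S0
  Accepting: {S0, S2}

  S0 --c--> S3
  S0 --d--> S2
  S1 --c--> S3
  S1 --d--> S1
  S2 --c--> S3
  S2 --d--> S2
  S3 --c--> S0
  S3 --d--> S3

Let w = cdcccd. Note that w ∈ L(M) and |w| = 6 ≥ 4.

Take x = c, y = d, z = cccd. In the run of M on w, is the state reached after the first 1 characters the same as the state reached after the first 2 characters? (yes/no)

State sequence: S0 -c-> S3 -d-> S3

After x (step 1): S3. After xy (step 2): S3.
They match, so y = d drives M around a cycle from S3 back to itself; pumping y any number of times keeps M in S3 before reading z, and xyⁱz ∈ L(M) for every i ≥ 0.

yes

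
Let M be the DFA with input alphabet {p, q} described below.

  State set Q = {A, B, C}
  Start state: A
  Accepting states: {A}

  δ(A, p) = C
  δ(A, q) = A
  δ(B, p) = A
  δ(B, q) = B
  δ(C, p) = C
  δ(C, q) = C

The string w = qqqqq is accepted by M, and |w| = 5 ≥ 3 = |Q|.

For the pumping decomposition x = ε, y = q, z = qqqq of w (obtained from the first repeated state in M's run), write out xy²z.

qqqqqq

xy^2z = ε·q·q·qqqq = qqqqqq.
Reading y = q takes M from A back to A, so after x·y·y the machine is still in A, and z then leads to the accepting state A. Hence qqqqqq ∈ L(M).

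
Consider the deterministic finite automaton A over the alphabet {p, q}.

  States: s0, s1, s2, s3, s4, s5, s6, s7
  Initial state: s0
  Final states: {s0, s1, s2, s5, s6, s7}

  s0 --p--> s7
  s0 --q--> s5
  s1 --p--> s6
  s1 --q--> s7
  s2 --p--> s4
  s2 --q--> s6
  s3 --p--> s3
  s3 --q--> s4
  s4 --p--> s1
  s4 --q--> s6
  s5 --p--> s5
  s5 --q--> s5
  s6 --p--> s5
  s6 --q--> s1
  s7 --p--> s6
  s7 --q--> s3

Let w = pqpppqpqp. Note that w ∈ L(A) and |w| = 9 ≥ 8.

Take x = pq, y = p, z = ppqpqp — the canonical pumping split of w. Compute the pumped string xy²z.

xy^2z = pq·p·p·ppqpqp = pqppppqpqp.
Reading y = p takes A from s3 back to s3, so after x·y·y the machine is still in s3, and z then leads to the accepting state s6. Hence pqppppqpqp ∈ L(A).

pqppppqpqp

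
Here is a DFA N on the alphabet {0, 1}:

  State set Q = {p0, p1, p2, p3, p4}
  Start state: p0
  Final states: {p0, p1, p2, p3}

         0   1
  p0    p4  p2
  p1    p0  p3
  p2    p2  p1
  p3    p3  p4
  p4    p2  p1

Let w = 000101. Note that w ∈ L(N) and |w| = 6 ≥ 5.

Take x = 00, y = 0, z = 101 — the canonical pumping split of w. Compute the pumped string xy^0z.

xy⁰z = xz = 00·101 = 00101.
Reading y = 0 takes N from p2 back to p2, so after x the machine is still in p2, and z then leads to the accepting state p2. Hence 00101 ∈ L(N).

00101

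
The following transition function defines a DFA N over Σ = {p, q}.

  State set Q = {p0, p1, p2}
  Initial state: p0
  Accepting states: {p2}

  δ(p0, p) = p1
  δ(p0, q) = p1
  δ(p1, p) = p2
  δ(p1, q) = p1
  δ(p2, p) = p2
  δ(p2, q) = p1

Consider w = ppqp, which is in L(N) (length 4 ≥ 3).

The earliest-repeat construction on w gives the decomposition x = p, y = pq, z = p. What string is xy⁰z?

pp

xy⁰z = xz = p·p = pp.
Reading y = pq takes N from p1 back to p1, so after x the machine is still in p1, and z then leads to the accepting state p2. Hence pp ∈ L(N).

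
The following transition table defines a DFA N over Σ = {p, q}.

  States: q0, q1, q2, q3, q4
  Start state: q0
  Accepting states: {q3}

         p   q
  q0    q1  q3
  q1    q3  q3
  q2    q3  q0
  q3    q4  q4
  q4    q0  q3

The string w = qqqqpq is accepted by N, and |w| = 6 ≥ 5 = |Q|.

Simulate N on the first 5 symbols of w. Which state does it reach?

q0

Run of N on the first 5 characters of w = q q q q p:
  step 0: q0  (start)
  step 1: q3  (read q: q0→q3)
  step 2: q4  (read q: q3→q4)
  step 3: q3  (read q: q4→q3)
  step 4: q4  (read q: q3→q4)
  step 5: q0  (read p: q4→q0)

After reading 5 characters, N is in state q0.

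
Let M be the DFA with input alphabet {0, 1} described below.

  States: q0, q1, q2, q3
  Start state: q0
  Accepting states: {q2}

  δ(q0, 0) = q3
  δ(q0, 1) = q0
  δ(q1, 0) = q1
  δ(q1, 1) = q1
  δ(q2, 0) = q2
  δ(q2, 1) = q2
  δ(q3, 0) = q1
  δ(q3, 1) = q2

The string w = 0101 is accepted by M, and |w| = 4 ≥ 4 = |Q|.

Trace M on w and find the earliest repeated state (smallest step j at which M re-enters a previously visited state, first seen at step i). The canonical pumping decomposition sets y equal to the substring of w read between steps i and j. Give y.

0

Run of M on w = 0 1 0 1:
  step 0: q0  (start)
  step 1: q3  (read 0: q0→q3)
  step 2: q2  (read 1: q3→q2)
  step 3: q2  (read 0: q2→q2)   ← first repeat (q2 seen earlier)
  step 4: q2  (read 1: q2→q2)

So i = 2, j = 3, giving x = w[0:2] = 01, y = w[2:3] = 0, z = w[3:4] = 1.
Check: |xy| = 3 ≤ 4 and |y| = 1 ≥ 1. Reading y takes M from q2 back to q2, so every xyⁱz is accepted.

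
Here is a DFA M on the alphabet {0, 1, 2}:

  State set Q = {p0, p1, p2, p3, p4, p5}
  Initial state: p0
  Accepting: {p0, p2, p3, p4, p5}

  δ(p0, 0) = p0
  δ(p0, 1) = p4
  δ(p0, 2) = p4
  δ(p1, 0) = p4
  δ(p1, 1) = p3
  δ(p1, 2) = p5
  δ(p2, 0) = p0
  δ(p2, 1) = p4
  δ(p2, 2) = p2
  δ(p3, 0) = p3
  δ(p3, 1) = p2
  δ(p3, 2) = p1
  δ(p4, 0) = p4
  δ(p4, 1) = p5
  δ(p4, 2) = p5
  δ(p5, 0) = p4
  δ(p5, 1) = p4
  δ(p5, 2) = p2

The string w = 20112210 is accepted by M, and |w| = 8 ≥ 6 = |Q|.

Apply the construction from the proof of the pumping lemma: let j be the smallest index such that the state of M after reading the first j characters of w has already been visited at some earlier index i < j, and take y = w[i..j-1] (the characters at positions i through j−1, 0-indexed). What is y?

Run of M on w = 2 0 1 1 2 2 1 0:
  step 0: p0  (start)
  step 1: p4  (read 2: p0→p4)
  step 2: p4  (read 0: p4→p4)   ← first repeat (p4 seen earlier)
  step 3: p5  (read 1: p4→p5)
  step 4: p4  (read 1: p5→p4)
  step 5: p5  (read 2: p4→p5)
  step 6: p2  (read 2: p5→p2)
  step 7: p4  (read 1: p2→p4)
  step 8: p4  (read 0: p4→p4)

So i = 1, j = 2, giving x = w[0:1] = 2, y = w[1:2] = 0, z = w[2:8] = 112210.
Check: |xy| = 2 ≤ 6 and |y| = 1 ≥ 1. Reading y takes M from p4 back to p4, so every xyⁱz is accepted.

0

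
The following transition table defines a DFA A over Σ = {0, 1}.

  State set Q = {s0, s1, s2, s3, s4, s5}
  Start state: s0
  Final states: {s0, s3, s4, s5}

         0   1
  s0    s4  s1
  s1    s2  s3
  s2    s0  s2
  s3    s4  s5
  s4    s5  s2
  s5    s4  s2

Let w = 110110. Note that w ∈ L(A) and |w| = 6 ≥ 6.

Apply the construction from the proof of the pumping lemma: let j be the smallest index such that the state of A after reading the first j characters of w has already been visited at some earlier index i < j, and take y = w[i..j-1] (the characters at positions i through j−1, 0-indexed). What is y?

State sequence: s0 -1-> s1 -1-> s3 -0-> s4 -1-> s2 -1-> s2 -0-> s0
First repeat at step 5: s2 was already visited.

So i = 4, j = 5, giving x = w[0:4] = 1101, y = w[4:5] = 1, z = w[5:6] = 0.
Check: |xy| = 5 ≤ 6 and |y| = 1 ≥ 1. Reading y takes A from s2 back to s2, so every xyⁱz is accepted.
Since A has 6 states, any run of length ≥ 6 visits 6+1 states, so by pigeonhole some state repeats within the first 6 steps — that repeat gives the pumpable loop.

1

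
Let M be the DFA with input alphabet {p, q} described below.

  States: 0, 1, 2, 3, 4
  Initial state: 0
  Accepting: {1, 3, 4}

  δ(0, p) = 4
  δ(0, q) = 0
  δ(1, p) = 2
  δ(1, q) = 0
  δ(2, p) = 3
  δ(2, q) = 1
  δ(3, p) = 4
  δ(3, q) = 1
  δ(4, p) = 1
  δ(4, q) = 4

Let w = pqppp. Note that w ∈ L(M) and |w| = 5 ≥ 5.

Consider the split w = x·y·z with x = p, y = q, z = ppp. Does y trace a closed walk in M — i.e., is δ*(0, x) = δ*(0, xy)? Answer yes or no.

yes

Run of M on the first 2 characters of w = p q:
  step 0: 0  (start)
  step 1: 4  (read p: 0→4)
  step 2: 4  (read q: 4→4)

After x (step 1): 4. After xy (step 2): 4.
They match, so y = q drives M around a cycle from 4 back to itself; pumping y any number of times keeps M in 4 before reading z, and xyⁱz ∈ L(M) for every i ≥ 0.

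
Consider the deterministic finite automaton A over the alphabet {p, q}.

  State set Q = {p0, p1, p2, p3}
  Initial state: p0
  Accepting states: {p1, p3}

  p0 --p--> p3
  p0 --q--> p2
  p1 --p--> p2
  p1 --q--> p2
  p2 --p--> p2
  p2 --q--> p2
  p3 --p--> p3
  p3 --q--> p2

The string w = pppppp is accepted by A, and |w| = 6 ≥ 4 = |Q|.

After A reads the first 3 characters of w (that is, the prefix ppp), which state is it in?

p3

State sequence: p0 -p-> p3 -p-> p3 -p-> p3

After reading 3 characters, A is in state p3.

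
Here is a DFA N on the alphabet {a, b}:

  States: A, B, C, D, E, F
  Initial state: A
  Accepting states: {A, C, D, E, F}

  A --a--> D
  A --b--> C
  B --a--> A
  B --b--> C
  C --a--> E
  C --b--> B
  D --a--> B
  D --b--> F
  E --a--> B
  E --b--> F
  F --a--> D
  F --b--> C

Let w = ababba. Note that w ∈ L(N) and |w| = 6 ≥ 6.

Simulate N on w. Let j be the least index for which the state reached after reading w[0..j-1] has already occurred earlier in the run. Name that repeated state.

Run of N on w = a b a b b a:
  step 0: A  (start)
  step 1: D  (read a: A→D)
  step 2: F  (read b: D→F)
  step 3: D  (read a: F→D)   ← first repeat (D seen earlier)
  step 4: F  (read b: D→F)
  step 5: C  (read b: F→C)
  step 6: E  (read a: C→E)

The earliest repeat is at step j = 3: N is in D, which it already visited at step i = 1.
With |Q| = 6, pigeonhole forces a state repeat no later than step 6; the substring read between the first and second visits to that state can be pumped.

D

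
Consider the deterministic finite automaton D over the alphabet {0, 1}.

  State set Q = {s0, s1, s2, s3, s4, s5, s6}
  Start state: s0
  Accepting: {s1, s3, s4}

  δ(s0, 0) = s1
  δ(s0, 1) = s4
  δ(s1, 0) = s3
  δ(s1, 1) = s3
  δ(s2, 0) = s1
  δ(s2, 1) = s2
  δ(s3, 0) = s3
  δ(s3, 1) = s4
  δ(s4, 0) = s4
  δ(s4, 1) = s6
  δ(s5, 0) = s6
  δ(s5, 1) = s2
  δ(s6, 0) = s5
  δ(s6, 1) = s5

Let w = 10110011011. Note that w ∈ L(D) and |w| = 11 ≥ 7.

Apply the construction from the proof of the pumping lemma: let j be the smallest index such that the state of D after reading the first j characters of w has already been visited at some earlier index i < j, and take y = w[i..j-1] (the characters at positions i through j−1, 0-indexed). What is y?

Run of D on w = 1 0 1 1 0 0 1 1 0 1 1:
  step 0: s0  (start)
  step 1: s4  (read 1: s0→s4)
  step 2: s4  (read 0: s4→s4)   ← first repeat (s4 seen earlier)
  step 3: s6  (read 1: s4→s6)
  step 4: s5  (read 1: s6→s5)
  step 5: s6  (read 0: s5→s6)
  step 6: s5  (read 0: s6→s5)
  step 7: s2  (read 1: s5→s2)
  step 8: s2  (read 1: s2→s2)
  step 9: s1  (read 0: s2→s1)
  step 10: s3  (read 1: s1→s3)
  step 11: s4  (read 1: s3→s4)

So i = 1, j = 2, giving x = w[0:1] = 1, y = w[1:2] = 0, z = w[2:11] = 110011011.
Check: |xy| = 2 ≤ 7 and |y| = 1 ≥ 1. Reading y takes D from s4 back to s4, so every xyⁱz is accepted.

0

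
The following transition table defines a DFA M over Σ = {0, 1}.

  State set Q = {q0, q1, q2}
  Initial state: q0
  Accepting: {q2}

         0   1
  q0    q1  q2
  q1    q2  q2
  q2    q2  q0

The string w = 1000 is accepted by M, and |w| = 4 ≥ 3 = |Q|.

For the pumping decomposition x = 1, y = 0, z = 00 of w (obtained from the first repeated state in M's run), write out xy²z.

10000

xy^2z = 1·0·0·00 = 10000.
Reading y = 0 takes M from q2 back to q2, so after x·y·y the machine is still in q2, and z then leads to the accepting state q2. Hence 10000 ∈ L(M).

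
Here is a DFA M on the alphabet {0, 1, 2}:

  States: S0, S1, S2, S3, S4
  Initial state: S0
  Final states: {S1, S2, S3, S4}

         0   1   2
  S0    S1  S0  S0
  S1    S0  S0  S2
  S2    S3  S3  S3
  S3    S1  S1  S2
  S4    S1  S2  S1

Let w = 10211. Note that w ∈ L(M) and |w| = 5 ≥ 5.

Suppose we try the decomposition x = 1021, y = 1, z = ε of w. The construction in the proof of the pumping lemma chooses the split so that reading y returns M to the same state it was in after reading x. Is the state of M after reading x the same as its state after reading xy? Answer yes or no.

no

Run of M on the first 5 characters of w = 1 0 2 1 1:
  step 0: S0  (start)
  step 1: S0  (read 1: S0→S0)
  step 2: S1  (read 0: S0→S1)
  step 3: S2  (read 2: S1→S2)
  step 4: S3  (read 1: S2→S3)
  step 5: S1  (read 1: S3→S1)

After x (step 4): S3. After xy (step 5): S1.
They differ (S3 ≠ S1), so y is not a cycle from the state after x; this split is not the one the pumping-lemma construction produces, and pumping y need not keep the string in L(M).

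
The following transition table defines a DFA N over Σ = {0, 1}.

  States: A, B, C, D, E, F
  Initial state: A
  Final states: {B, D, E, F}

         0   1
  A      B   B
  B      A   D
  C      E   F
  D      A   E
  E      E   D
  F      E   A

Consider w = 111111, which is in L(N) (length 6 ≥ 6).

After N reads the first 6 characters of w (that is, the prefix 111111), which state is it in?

State sequence: A -1-> B -1-> D -1-> E -1-> D -1-> E -1-> D

After reading 6 characters, N is in state D.

D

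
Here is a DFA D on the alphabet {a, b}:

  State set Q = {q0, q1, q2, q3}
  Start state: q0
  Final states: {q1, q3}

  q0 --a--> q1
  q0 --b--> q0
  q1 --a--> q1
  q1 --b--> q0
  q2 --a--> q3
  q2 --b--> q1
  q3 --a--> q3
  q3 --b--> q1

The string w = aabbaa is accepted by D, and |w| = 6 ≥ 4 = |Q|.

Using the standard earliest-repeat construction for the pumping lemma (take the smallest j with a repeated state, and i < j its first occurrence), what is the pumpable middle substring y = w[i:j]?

State sequence: q0 -a-> q1 -a-> q1 -b-> q0 -b-> q0 -a-> q1 -a-> q1
First repeat at step 2: q1 was already visited.

So i = 1, j = 2, giving x = w[0:1] = a, y = w[1:2] = a, z = w[2:6] = bbaa.
Check: |xy| = 2 ≤ 4 and |y| = 1 ≥ 1. Reading y takes D from q1 back to q1, so every xyⁱz is accepted.
The DFA has 4 states, so the proof of the pumping lemma guarantees a repeated state among the first 4+1 visited; the segment between the two visits is the pumpable y.

a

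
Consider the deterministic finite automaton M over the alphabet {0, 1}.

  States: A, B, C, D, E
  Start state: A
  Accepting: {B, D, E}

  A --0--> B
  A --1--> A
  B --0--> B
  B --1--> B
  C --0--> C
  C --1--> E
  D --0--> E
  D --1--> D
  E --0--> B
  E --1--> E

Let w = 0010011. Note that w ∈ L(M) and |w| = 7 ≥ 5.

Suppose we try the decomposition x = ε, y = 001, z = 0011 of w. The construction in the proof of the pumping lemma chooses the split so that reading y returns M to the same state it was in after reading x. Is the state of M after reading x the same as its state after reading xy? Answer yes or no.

State sequence: A -0-> B -0-> B -1-> B

After x (step 0): A. After xy (step 3): B.
They differ (A ≠ B), so y is not a cycle from the state after x; this split is not the one the pumping-lemma construction produces, and pumping y need not keep the string in L(M).

no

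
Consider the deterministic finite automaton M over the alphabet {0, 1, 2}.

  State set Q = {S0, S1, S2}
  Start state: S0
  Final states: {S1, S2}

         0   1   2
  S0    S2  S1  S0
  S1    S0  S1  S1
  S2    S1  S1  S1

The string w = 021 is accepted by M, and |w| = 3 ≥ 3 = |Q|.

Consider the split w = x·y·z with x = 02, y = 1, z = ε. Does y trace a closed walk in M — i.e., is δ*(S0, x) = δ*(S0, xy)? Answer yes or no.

yes

Run of M on the first 3 characters of w = 0 2 1:
  step 0: S0  (start)
  step 1: S2  (read 0: S0→S2)
  step 2: S1  (read 2: S2→S1)
  step 3: S1  (read 1: S1→S1)

After x (step 2): S1. After xy (step 3): S1.
They match, so y = 1 drives M around a cycle from S1 back to itself; pumping y any number of times keeps M in S1 before reading z, and xyⁱz ∈ L(M) for every i ≥ 0.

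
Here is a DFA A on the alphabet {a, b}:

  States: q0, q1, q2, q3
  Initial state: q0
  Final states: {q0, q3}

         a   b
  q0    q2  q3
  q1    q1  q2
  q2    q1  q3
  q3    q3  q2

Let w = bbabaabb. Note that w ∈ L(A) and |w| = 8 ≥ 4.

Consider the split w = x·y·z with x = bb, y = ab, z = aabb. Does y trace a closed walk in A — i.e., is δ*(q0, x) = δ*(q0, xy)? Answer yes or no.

yes

State sequence: q0 -b-> q3 -b-> q2 -a-> q1 -b-> q2

After x (step 2): q2. After xy (step 4): q2.
They match, so y = ab drives A around a cycle from q2 back to itself; pumping y any number of times keeps A in q2 before reading z, and xyⁱz ∈ L(A) for every i ≥ 0.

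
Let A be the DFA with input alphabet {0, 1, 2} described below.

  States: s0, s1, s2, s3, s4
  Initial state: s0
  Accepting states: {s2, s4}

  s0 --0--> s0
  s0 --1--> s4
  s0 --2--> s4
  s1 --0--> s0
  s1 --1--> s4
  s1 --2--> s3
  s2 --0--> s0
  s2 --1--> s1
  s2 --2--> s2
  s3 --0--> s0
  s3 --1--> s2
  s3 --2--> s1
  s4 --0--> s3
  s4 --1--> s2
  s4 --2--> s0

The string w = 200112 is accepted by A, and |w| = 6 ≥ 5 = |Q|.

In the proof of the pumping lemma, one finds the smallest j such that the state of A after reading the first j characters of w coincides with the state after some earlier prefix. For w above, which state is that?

State sequence: s0 -2-> s4 -0-> s3 -0-> s0 -1-> s4 -1-> s2 -2-> s2
First repeat at step 3: s0 was already visited.

The earliest repeat is at step j = 3: A is in s0, which it already visited at step i = 0.
The DFA has 5 states, so the proof of the pumping lemma guarantees a repeated state among the first 5+1 visited; the segment between the two visits is the pumpable y.

s0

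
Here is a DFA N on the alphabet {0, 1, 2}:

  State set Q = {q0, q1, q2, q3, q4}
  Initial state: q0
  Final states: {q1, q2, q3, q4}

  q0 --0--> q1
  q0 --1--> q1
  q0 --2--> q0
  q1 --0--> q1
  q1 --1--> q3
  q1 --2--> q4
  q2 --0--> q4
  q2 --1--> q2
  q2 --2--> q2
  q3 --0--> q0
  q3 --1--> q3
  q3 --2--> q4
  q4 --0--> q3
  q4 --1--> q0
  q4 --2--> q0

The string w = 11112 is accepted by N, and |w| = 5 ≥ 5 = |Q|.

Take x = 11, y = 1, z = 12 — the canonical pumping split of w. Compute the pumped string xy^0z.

xy⁰z = xz = 11·12 = 1112.
Reading y = 1 takes N from q3 back to q3, so after x the machine is still in q3, and z then leads to the accepting state q4. Hence 1112 ∈ L(N).

1112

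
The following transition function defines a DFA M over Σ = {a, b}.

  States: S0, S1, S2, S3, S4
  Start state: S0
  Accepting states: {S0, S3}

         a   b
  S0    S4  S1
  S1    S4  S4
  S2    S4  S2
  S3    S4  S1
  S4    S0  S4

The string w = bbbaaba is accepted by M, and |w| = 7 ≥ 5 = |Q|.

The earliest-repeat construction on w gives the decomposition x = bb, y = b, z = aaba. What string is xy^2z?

bbbbaaba

xy^2z = bb·b·b·aaba = bbbbaaba.
Reading y = b takes M from S4 back to S4, so after x·y·y the machine is still in S4, and z then leads to the accepting state S0. Hence bbbbaaba ∈ L(M).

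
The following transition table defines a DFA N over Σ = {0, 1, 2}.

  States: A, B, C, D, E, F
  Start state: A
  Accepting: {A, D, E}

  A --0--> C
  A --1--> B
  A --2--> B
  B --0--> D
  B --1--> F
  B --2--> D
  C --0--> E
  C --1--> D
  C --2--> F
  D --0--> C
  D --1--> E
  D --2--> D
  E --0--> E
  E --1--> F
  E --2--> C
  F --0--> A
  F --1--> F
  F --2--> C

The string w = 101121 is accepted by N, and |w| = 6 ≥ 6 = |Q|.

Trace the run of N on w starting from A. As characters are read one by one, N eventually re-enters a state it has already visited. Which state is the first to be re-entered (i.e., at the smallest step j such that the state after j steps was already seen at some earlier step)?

D

State sequence: A -1-> B -0-> D -1-> E -1-> F -2-> C -1-> D
First repeat at step 6: D was already visited.

The earliest repeat is at step j = 6: N is in D, which it already visited at step i = 2.
Since N has 6 states, any run of length ≥ 6 visits 6+1 states, so by pigeonhole some state repeats within the first 6 steps — that repeat gives the pumpable loop.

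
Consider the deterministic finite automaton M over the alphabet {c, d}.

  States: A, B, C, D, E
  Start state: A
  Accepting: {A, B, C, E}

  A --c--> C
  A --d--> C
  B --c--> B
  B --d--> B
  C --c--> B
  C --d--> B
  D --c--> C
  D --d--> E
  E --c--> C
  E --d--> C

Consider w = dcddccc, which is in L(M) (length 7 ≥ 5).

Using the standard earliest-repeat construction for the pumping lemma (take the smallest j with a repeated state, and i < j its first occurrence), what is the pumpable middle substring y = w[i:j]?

d

Run of M on w = d c d d c c c:
  step 0: A  (start)
  step 1: C  (read d: A→C)
  step 2: B  (read c: C→B)
  step 3: B  (read d: B→B)   ← first repeat (B seen earlier)
  step 4: B  (read d: B→B)
  step 5: B  (read c: B→B)
  step 6: B  (read c: B→B)
  step 7: B  (read c: B→B)

So i = 2, j = 3, giving x = w[0:2] = dc, y = w[2:3] = d, z = w[3:7] = dccc.
Check: |xy| = 3 ≤ 5 and |y| = 1 ≥ 1. Reading y takes M from B back to B, so every xyⁱz is accepted.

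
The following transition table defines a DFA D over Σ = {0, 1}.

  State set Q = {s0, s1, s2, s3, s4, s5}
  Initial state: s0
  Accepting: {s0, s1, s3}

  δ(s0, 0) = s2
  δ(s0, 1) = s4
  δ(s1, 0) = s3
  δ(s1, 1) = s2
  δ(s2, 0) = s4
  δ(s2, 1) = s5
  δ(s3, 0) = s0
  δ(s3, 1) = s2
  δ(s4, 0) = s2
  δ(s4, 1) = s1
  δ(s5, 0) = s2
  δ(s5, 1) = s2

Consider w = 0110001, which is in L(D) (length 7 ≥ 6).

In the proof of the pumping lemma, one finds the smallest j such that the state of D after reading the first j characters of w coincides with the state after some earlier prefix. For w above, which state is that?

s2

Run of D on w = 0 1 1 0 0 0 1:
  step 0: s0  (start)
  step 1: s2  (read 0: s0→s2)
  step 2: s5  (read 1: s2→s5)
  step 3: s2  (read 1: s5→s2)   ← first repeat (s2 seen earlier)
  step 4: s4  (read 0: s2→s4)
  step 5: s2  (read 0: s4→s2)
  step 6: s4  (read 0: s2→s4)
  step 7: s1  (read 1: s4→s1)

The earliest repeat is at step j = 3: D is in s2, which it already visited at step i = 1.
With |Q| = 6, pigeonhole forces a state repeat no later than step 6; the substring read between the first and second visits to that state can be pumped.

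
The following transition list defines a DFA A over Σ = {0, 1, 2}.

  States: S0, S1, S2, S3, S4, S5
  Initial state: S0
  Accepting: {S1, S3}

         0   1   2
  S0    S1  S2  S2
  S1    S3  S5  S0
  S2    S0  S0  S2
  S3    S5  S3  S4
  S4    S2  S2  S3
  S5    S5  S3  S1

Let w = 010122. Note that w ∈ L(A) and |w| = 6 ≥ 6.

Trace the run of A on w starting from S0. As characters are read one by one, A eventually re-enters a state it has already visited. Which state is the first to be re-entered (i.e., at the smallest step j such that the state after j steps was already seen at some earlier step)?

S5

Run of A on w = 0 1 0 1 2 2:
  step 0: S0  (start)
  step 1: S1  (read 0: S0→S1)
  step 2: S5  (read 1: S1→S5)
  step 3: S5  (read 0: S5→S5)   ← first repeat (S5 seen earlier)
  step 4: S3  (read 1: S5→S3)
  step 5: S4  (read 2: S3→S4)
  step 6: S3  (read 2: S4→S3)

The earliest repeat is at step j = 3: A is in S5, which it already visited at step i = 2.
Since A has 6 states, any run of length ≥ 6 visits 6+1 states, so by pigeonhole some state repeats within the first 6 steps — that repeat gives the pumpable loop.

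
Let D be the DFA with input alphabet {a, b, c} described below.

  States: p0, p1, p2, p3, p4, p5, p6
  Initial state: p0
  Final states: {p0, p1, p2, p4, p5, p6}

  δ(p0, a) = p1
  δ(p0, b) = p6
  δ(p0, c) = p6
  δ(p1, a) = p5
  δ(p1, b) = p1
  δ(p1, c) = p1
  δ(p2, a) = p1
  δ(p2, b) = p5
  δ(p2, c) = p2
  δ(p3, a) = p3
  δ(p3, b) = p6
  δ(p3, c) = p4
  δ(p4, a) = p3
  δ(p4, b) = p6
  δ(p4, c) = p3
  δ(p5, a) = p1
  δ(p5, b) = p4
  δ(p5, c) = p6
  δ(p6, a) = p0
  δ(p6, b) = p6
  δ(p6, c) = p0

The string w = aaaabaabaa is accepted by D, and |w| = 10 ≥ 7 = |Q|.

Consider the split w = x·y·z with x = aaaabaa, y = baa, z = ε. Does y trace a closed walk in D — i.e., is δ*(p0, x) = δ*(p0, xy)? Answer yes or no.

State sequence: p0 -a-> p1 -a-> p5 -a-> p1 -a-> p5 -b-> p4 -a-> p3 -a-> p3 -b-> p6 -a-> p0 -a-> p1

After x (step 7): p3. After xy (step 10): p1.
They differ (p3 ≠ p1), so y is not a cycle from the state after x; this split is not the one the pumping-lemma construction produces, and pumping y need not keep the string in L(D).

no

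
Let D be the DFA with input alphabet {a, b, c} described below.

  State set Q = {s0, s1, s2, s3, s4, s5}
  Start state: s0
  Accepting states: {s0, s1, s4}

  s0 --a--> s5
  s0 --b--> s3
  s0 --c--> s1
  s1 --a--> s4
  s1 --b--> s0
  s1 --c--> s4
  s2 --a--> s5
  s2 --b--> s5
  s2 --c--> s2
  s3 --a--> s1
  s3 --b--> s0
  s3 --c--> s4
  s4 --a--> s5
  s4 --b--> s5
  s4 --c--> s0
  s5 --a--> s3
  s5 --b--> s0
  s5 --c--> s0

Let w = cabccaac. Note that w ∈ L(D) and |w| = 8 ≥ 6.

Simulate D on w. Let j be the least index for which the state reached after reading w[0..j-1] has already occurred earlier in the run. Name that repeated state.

s0

State sequence: s0 -c-> s1 -a-> s4 -b-> s5 -c-> s0 -c-> s1 -a-> s4 -a-> s5 -c-> s0
First repeat at step 4: s0 was already visited.

The earliest repeat is at step j = 4: D is in s0, which it already visited at step i = 0.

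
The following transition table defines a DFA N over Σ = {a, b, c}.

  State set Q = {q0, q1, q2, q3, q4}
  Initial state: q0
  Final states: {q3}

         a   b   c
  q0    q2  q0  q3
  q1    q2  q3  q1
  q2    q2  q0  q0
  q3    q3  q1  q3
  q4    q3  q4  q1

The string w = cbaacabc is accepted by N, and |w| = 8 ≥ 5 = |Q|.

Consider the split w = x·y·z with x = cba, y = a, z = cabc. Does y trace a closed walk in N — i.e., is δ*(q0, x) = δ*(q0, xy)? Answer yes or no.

yes

Run of N on the first 4 characters of w = c b a a:
  step 0: q0  (start)
  step 1: q3  (read c: q0→q3)
  step 2: q1  (read b: q3→q1)
  step 3: q2  (read a: q1→q2)
  step 4: q2  (read a: q2→q2)

After x (step 3): q2. After xy (step 4): q2.
They match, so y = a drives N around a cycle from q2 back to itself; pumping y any number of times keeps N in q2 before reading z, and xyⁱz ∈ L(N) for every i ≥ 0.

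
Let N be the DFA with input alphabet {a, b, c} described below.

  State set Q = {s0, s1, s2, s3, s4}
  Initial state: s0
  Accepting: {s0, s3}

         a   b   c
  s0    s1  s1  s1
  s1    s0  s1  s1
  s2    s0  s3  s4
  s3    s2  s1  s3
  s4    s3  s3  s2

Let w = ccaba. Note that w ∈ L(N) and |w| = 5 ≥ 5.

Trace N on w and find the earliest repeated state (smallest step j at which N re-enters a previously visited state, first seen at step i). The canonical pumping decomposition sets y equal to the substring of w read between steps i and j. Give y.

State sequence: s0 -c-> s1 -c-> s1 -a-> s0 -b-> s1 -a-> s0
First repeat at step 2: s1 was already visited.

So i = 1, j = 2, giving x = w[0:1] = c, y = w[1:2] = c, z = w[2:5] = aba.
Check: |xy| = 2 ≤ 5 and |y| = 1 ≥ 1. Reading y takes N from s1 back to s1, so every xyⁱz is accepted.
The DFA has 5 states, so the proof of the pumping lemma guarantees a repeated state among the first 5+1 visited; the segment between the two visits is the pumpable y.

c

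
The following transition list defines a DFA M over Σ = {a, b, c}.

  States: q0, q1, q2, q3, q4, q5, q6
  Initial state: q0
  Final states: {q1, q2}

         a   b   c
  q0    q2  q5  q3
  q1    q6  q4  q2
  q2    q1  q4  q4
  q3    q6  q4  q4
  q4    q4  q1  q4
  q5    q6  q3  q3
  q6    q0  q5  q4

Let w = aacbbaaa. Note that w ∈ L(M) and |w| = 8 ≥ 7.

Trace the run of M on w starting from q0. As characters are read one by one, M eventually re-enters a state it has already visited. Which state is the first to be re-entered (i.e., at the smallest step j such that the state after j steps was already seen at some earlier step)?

q2

Run of M on w = a a c b b a a a:
  step 0: q0  (start)
  step 1: q2  (read a: q0→q2)
  step 2: q1  (read a: q2→q1)
  step 3: q2  (read c: q1→q2)   ← first repeat (q2 seen earlier)
  step 4: q4  (read b: q2→q4)
  step 5: q1  (read b: q4→q1)
  step 6: q6  (read a: q1→q6)
  step 7: q0  (read a: q6→q0)
  step 8: q2  (read a: q0→q2)

The earliest repeat is at step j = 3: M is in q2, which it already visited at step i = 1.
With |Q| = 7, pigeonhole forces a state repeat no later than step 7; the substring read between the first and second visits to that state can be pumped.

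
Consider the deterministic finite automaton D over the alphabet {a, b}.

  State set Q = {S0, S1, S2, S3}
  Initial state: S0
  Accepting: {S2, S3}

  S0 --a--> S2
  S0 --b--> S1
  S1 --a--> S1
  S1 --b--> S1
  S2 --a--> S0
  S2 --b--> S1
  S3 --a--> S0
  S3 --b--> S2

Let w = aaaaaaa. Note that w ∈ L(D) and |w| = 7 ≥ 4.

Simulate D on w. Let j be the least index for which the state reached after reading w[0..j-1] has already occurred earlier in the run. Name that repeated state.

S0

Run of D on w = a a a a a a a:
  step 0: S0  (start)
  step 1: S2  (read a: S0→S2)
  step 2: S0  (read a: S2→S0)   ← first repeat (S0 seen earlier)
  step 3: S2  (read a: S0→S2)
  step 4: S0  (read a: S2→S0)
  step 5: S2  (read a: S0→S2)
  step 6: S0  (read a: S2→S0)
  step 7: S2  (read a: S0→S2)

The earliest repeat is at step j = 2: D is in S0, which it already visited at step i = 0.
Since D has 4 states, any run of length ≥ 4 visits 4+1 states, so by pigeonhole some state repeats within the first 4 steps — that repeat gives the pumpable loop.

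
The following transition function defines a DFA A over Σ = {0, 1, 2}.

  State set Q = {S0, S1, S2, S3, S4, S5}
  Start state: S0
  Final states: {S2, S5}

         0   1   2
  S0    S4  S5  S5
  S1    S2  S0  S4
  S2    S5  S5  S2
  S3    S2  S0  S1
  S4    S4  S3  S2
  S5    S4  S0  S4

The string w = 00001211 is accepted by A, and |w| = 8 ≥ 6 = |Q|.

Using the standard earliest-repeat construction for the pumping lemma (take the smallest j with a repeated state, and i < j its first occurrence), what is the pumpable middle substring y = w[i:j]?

0

State sequence: S0 -0-> S4 -0-> S4 -0-> S4 -0-> S4 -1-> S3 -2-> S1 -1-> S0 -1-> S5
First repeat at step 2: S4 was already visited.

So i = 1, j = 2, giving x = w[0:1] = 0, y = w[1:2] = 0, z = w[2:8] = 001211.
Check: |xy| = 2 ≤ 6 and |y| = 1 ≥ 1. Reading y takes A from S4 back to S4, so every xyⁱz is accepted.
The DFA has 6 states, so the proof of the pumping lemma guarantees a repeated state among the first 6+1 visited; the segment between the two visits is the pumpable y.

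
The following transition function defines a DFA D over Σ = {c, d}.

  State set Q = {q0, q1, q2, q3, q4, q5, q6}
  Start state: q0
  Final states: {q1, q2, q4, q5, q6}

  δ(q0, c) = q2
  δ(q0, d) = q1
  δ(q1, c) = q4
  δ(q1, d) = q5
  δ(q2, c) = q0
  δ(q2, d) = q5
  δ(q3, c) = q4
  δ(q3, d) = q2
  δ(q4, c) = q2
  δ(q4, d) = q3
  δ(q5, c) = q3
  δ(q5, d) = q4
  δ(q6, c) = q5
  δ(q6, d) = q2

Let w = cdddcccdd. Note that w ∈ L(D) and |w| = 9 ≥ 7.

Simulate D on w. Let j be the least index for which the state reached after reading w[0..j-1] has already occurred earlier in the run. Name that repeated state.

q4

State sequence: q0 -c-> q2 -d-> q5 -d-> q4 -d-> q3 -c-> q4 -c-> q2 -c-> q0 -d-> q1 -d-> q5
First repeat at step 5: q4 was already visited.

The earliest repeat is at step j = 5: D is in q4, which it already visited at step i = 3.
The DFA has 7 states, so the proof of the pumping lemma guarantees a repeated state among the first 7+1 visited; the segment between the two visits is the pumpable y.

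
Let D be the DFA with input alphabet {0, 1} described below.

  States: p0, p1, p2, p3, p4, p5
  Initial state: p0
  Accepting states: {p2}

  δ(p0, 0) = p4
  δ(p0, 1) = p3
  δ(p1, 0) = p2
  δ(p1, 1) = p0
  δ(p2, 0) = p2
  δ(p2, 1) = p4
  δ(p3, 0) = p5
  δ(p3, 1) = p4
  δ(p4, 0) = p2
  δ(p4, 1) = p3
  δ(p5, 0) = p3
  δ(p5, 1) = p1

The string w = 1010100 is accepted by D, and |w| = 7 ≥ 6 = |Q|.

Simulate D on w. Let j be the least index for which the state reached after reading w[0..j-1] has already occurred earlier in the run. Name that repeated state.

Run of D on w = 1 0 1 0 1 0 0:
  step 0: p0  (start)
  step 1: p3  (read 1: p0→p3)
  step 2: p5  (read 0: p3→p5)
  step 3: p1  (read 1: p5→p1)
  step 4: p2  (read 0: p1→p2)
  step 5: p4  (read 1: p2→p4)
  step 6: p2  (read 0: p4→p2)   ← first repeat (p2 seen earlier)
  step 7: p2  (read 0: p2→p2)

The earliest repeat is at step j = 6: D is in p2, which it already visited at step i = 4.

p2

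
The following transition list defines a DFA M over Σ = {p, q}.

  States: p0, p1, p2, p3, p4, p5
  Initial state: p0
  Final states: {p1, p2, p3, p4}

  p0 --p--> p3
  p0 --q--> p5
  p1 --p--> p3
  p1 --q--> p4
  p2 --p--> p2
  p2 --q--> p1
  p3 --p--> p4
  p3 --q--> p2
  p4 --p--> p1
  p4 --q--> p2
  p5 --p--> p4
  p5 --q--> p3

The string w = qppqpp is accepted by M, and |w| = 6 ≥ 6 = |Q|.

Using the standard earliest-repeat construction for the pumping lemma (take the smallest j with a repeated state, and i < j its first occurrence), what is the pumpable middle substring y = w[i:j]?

State sequence: p0 -q-> p5 -p-> p4 -p-> p1 -q-> p4 -p-> p1 -p-> p3
First repeat at step 4: p4 was already visited.

So i = 2, j = 4, giving x = w[0:2] = qp, y = w[2:4] = pq, z = w[4:6] = pp.
Check: |xy| = 4 ≤ 6 and |y| = 2 ≥ 1. Reading y takes M from p4 back to p4, so every xyⁱz is accepted.
Since M has 6 states, any run of length ≥ 6 visits 6+1 states, so by pigeonhole some state repeats within the first 6 steps — that repeat gives the pumpable loop.

pq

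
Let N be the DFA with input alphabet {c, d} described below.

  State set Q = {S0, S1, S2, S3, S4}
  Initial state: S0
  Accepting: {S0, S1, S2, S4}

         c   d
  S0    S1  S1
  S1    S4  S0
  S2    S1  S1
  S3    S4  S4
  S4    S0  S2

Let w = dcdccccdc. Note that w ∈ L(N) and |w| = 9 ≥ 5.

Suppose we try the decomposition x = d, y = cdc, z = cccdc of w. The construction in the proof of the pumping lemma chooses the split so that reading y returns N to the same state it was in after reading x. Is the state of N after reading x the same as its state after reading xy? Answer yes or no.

yes

Run of N on the first 4 characters of w = d c d c:
  step 0: S0  (start)
  step 1: S1  (read d: S0→S1)
  step 2: S4  (read c: S1→S4)
  step 3: S2  (read d: S4→S2)
  step 4: S1  (read c: S2→S1)

After x (step 1): S1. After xy (step 4): S1.
They match, so y = cdc drives N around a cycle from S1 back to itself; pumping y any number of times keeps N in S1 before reading z, and xyⁱz ∈ L(N) for every i ≥ 0.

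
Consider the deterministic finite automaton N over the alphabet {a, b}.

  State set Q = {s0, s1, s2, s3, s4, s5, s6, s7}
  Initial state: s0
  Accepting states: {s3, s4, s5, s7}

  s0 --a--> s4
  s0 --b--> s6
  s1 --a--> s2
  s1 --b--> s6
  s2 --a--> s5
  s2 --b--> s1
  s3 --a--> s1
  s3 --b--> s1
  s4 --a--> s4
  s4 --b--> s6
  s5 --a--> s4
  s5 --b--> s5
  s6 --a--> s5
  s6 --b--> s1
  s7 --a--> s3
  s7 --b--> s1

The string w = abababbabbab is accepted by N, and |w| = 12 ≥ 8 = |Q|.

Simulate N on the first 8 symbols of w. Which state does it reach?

s2

State sequence: s0 -a-> s4 -b-> s6 -a-> s5 -b-> s5 -a-> s4 -b-> s6 -b-> s1 -a-> s2

After reading 8 characters, N is in state s2.
(This kind of state-tracing is the core of the pumping-lemma construction: with 8 states, pigeonhole forces a repeat within the first 8 steps.)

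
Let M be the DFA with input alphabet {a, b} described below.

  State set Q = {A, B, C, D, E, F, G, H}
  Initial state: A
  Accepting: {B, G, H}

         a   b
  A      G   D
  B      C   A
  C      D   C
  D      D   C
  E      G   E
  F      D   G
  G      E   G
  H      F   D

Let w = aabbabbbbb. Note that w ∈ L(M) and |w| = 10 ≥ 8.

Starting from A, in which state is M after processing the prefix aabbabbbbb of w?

Run of M on the first 10 characters of w = a a b b a b b b b b:
  step 0: A  (start)
  step 1: G  (read a: A→G)
  step 2: E  (read a: G→E)
  step 3: E  (read b: E→E)
  step 4: E  (read b: E→E)
  step 5: G  (read a: E→G)
  step 6: G  (read b: G→G)
  step 7: G  (read b: G→G)
  step 8: G  (read b: G→G)
  step 9: G  (read b: G→G)
  step 10: G  (read b: G→G)

After reading 10 characters, M is in state G.

G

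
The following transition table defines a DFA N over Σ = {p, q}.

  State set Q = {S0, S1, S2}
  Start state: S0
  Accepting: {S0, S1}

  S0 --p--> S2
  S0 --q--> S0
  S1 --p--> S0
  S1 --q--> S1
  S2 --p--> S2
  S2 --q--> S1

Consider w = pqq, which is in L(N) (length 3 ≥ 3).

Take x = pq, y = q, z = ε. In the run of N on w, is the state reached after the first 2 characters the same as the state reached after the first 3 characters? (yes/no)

yes

State sequence: S0 -p-> S2 -q-> S1 -q-> S1

After x (step 2): S1. After xy (step 3): S1.
They match, so y = q drives N around a cycle from S1 back to itself; pumping y any number of times keeps N in S1 before reading z, and xyⁱz ∈ L(N) for every i ≥ 0.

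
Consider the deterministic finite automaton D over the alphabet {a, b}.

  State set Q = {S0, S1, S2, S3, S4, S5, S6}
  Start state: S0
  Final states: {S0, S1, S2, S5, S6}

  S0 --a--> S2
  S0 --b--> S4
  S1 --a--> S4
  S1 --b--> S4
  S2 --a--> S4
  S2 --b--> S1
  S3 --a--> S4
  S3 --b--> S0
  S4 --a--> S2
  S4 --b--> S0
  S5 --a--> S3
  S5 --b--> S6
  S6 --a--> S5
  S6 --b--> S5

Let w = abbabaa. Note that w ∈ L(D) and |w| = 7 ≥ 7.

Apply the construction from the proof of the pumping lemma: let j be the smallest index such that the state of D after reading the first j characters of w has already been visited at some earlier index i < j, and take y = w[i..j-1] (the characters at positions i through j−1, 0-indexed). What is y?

bba

Run of D on w = a b b a b a a:
  step 0: S0  (start)
  step 1: S2  (read a: S0→S2)
  step 2: S1  (read b: S2→S1)
  step 3: S4  (read b: S1→S4)
  step 4: S2  (read a: S4→S2)   ← first repeat (S2 seen earlier)
  step 5: S1  (read b: S2→S1)
  step 6: S4  (read a: S1→S4)
  step 7: S2  (read a: S4→S2)

So i = 1, j = 4, giving x = w[0:1] = a, y = w[1:4] = bba, z = w[4:7] = baa.
Check: |xy| = 4 ≤ 7 and |y| = 3 ≥ 1. Reading y takes D from S2 back to S2, so every xyⁱz is accepted.
The DFA has 7 states, so the proof of the pumping lemma guarantees a repeated state among the first 7+1 visited; the segment between the two visits is the pumpable y.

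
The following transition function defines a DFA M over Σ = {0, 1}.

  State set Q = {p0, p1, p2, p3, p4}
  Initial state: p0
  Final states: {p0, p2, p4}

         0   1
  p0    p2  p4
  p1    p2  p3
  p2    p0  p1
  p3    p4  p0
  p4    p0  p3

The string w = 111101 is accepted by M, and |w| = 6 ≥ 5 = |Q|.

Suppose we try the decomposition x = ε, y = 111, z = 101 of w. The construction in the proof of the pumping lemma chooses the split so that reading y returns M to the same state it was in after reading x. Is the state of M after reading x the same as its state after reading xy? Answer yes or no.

State sequence: p0 -1-> p4 -1-> p3 -1-> p0

After x (step 0): p0. After xy (step 3): p0.
They match, so y = 111 drives M around a cycle from p0 back to itself; pumping y any number of times keeps M in p0 before reading z, and xyⁱz ∈ L(M) for every i ≥ 0.

yes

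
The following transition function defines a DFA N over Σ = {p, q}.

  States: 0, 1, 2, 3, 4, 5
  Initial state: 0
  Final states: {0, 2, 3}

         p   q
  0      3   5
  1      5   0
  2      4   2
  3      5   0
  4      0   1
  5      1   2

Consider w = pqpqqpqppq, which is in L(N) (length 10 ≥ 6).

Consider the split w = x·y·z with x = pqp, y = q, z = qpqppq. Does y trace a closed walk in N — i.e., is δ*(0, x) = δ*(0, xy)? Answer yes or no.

no

Run of N on the first 4 characters of w = p q p q:
  step 0: 0  (start)
  step 1: 3  (read p: 0→3)
  step 2: 0  (read q: 3→0)
  step 3: 3  (read p: 0→3)
  step 4: 0  (read q: 3→0)

After x (step 3): 3. After xy (step 4): 0.
They differ (3 ≠ 0), so y is not a cycle from the state after x; this split is not the one the pumping-lemma construction produces, and pumping y need not keep the string in L(N).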